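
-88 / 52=-22 / 13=-1.69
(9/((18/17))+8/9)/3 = 169/54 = 3.13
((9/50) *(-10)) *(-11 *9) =891/5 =178.20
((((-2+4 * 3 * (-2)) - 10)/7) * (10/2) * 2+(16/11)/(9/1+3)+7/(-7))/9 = -12083/2079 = -5.81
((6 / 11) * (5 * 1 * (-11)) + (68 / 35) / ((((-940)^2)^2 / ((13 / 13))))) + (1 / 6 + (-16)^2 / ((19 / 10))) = 40849273555300969 / 389398543800000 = 104.90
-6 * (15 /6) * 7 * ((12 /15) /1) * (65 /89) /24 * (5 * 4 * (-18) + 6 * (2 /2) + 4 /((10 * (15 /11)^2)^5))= 464405389729538111309 /513218847656250000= 904.89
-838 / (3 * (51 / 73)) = -61174 / 153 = -399.83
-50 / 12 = -25 / 6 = -4.17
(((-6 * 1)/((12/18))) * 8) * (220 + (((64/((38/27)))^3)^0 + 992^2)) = -70868520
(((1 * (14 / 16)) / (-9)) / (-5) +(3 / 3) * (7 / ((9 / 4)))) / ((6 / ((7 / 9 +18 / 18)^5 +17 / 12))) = 1020817441 / 102036672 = 10.00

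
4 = 4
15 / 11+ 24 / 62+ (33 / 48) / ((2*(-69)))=1314425 / 752928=1.75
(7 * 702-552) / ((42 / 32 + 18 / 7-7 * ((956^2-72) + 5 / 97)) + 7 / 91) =-616053984 / 903467374697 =-0.00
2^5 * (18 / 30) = 96 / 5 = 19.20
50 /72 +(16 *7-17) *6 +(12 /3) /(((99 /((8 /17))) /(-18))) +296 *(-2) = -145733 /6732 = -21.65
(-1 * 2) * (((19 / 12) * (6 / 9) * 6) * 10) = -380 / 3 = -126.67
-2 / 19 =-0.11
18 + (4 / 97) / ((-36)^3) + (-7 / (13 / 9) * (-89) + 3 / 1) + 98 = 8094092819 / 14708304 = 550.31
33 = 33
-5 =-5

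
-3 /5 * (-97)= 291 /5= 58.20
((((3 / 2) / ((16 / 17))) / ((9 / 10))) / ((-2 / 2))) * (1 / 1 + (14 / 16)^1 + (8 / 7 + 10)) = -20655 / 896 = -23.05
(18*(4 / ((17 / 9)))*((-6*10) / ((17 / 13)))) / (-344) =63180 / 12427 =5.08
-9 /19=-0.47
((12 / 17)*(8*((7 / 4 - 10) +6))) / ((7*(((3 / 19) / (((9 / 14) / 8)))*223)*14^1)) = -1539 / 5201252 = -0.00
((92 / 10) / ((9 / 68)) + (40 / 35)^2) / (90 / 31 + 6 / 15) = 605089 / 28224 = 21.44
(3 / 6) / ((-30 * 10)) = -1 / 600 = -0.00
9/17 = 0.53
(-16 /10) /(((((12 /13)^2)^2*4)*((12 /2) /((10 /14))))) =-0.07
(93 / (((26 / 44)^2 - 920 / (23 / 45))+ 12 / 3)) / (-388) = 11253 / 84302215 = 0.00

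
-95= -95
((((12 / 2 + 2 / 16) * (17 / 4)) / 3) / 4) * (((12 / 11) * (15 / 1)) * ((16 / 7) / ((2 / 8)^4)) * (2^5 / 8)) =913920 / 11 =83083.64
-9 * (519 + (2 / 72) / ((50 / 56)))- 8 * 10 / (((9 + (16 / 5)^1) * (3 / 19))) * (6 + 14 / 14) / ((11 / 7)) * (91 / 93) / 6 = -66011529314 / 14040675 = -4701.45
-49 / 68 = -0.72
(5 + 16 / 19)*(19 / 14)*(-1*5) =-555 / 14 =-39.64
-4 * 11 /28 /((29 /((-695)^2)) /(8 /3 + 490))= -7853020450 /609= -12894943.27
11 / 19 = 0.58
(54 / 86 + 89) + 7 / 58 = 89.75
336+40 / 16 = 338.50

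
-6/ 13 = -0.46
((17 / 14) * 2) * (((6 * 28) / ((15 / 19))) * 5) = 2584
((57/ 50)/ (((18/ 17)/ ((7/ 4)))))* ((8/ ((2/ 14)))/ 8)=15827/ 1200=13.19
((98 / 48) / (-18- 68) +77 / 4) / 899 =39683 / 1855536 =0.02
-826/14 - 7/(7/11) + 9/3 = -67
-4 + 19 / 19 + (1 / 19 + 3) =1 / 19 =0.05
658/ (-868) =-47/ 62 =-0.76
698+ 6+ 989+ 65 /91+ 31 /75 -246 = 760267 /525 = 1448.13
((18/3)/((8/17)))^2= 2601/16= 162.56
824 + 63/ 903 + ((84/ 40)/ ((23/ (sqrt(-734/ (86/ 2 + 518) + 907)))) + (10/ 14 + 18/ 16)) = 828.66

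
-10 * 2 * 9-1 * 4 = -184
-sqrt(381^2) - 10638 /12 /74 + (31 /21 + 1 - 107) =-1546241 /3108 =-497.50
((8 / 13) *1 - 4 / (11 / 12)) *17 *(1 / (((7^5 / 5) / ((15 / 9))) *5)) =-45560 / 7210203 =-0.01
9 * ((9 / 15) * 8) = 216 / 5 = 43.20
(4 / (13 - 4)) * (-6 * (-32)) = 256 / 3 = 85.33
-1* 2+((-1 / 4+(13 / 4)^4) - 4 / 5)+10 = 118.52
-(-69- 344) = 413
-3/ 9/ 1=-1/ 3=-0.33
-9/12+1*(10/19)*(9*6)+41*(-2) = -4129/76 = -54.33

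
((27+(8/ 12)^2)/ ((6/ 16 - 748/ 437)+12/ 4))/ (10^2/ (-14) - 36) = -3022292/ 7902585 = -0.38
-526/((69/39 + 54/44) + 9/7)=-1053052/8573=-122.83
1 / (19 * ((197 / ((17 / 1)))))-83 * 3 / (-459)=313270 / 572679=0.55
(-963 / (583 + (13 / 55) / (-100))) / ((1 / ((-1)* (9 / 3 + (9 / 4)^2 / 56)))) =5.10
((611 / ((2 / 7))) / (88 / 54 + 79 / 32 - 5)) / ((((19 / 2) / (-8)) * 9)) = 3284736 / 14801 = 221.93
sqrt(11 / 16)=sqrt(11) / 4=0.83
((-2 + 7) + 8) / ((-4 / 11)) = -143 / 4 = -35.75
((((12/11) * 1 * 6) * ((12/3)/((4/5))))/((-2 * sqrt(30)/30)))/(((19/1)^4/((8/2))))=-720 * sqrt(30)/1433531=-0.00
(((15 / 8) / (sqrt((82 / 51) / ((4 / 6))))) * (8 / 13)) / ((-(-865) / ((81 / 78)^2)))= 2187 * sqrt(697) / 62333284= 0.00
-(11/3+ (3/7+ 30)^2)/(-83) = 136646/12201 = 11.20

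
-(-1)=1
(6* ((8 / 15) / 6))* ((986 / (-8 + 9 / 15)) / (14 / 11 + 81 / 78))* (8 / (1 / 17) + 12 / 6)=-103774528 / 24457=-4243.14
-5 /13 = -0.38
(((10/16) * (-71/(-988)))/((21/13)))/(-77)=-355/983136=-0.00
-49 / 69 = -0.71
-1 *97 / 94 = -97 / 94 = -1.03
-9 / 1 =-9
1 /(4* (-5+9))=1 /16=0.06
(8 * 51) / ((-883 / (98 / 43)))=-39984 / 37969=-1.05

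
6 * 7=42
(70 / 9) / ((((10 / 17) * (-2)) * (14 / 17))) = -289 / 36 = -8.03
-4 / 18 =-2 / 9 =-0.22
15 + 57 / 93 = 484 / 31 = 15.61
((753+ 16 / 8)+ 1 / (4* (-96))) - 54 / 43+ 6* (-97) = 2835797 / 16512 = 171.74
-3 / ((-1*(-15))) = -1 / 5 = -0.20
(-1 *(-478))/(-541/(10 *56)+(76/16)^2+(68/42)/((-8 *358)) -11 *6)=-35936040/3338303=-10.76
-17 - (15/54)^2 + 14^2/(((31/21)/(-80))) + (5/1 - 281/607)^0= -106848199/10044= -10638.01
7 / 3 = 2.33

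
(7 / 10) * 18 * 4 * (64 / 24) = 672 / 5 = 134.40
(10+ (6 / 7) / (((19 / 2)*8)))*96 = 127824 / 133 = 961.08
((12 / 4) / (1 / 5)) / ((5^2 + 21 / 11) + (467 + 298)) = 165 / 8711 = 0.02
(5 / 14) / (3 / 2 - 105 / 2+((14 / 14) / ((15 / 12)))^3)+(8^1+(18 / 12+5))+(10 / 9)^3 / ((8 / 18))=62904824 / 3578337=17.58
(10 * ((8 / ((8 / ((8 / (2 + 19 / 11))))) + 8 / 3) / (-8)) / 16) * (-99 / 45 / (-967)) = -407 / 475764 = -0.00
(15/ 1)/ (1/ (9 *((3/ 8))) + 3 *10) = 405/ 818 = 0.50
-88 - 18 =-106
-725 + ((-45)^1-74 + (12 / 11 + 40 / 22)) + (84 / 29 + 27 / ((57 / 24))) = -5011392 / 6061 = -826.83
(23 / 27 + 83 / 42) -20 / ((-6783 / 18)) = 351767 / 122094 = 2.88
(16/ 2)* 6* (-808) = -38784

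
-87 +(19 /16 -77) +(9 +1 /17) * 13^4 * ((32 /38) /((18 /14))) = 7874349313 /46512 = 169297.16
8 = 8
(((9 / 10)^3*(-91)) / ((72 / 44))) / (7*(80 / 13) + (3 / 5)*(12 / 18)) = -117117 / 125600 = -0.93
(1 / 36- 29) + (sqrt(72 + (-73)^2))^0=-27.97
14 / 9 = 1.56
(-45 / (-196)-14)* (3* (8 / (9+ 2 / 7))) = -16194 / 455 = -35.59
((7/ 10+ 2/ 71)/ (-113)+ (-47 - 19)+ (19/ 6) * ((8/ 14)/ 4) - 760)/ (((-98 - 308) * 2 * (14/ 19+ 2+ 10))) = 6606861697/ 82768958580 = 0.08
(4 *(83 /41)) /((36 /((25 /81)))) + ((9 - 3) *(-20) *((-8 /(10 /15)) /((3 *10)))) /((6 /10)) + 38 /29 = 70538437 /866781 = 81.38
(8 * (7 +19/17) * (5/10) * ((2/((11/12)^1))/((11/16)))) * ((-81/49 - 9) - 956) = -912734208/9163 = -99610.85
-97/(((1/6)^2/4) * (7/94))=-1312992/7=-187570.29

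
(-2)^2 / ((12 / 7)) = 7 / 3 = 2.33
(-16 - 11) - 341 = -368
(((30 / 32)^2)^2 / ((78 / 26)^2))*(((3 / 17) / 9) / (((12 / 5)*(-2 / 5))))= -15625 / 8912896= -0.00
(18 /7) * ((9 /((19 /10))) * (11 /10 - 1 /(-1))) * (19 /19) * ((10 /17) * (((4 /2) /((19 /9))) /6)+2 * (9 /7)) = 2927664 /42959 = 68.15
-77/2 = -38.50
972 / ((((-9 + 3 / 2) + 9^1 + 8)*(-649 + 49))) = -81 / 475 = -0.17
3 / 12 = 1 / 4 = 0.25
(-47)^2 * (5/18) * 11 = 121495/18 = 6749.72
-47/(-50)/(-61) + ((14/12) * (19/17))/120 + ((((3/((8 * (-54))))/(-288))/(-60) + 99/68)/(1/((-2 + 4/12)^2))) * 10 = 2347698743299/58058726400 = 40.44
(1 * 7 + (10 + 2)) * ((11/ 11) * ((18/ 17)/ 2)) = 171/ 17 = 10.06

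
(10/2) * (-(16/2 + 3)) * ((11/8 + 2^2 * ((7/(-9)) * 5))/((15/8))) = 11231/27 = 415.96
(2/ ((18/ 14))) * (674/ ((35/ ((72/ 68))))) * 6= 16176/ 85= 190.31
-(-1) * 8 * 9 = 72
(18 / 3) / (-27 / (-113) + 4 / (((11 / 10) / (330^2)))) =226 / 14916009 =0.00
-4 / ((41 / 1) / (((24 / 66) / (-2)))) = 8 / 451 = 0.02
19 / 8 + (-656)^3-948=-282301361.62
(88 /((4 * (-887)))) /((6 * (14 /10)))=-55 /18627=-0.00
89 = 89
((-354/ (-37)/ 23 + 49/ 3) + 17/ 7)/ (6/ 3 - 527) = -342728/ 9382275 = -0.04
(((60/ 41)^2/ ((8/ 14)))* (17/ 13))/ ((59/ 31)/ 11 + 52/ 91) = 255647700/ 38832781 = 6.58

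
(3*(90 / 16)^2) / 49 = 6075 / 3136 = 1.94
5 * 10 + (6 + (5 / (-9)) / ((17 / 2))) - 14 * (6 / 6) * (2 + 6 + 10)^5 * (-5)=20237281838 / 153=132269815.93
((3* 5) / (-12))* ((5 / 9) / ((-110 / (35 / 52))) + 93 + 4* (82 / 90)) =-4975081 / 41184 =-120.80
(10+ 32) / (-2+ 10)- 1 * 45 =-159 / 4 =-39.75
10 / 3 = 3.33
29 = 29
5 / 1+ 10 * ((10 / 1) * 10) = 1005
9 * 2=18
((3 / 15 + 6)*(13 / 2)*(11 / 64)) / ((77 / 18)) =3627 / 2240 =1.62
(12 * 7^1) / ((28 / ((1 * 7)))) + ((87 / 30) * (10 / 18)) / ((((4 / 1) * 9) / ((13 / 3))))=41201 / 1944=21.19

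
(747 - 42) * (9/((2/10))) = 31725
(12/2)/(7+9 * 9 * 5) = 3/206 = 0.01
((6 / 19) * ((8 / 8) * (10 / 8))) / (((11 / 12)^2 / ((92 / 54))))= 1840 / 2299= 0.80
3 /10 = 0.30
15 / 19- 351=-6654 / 19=-350.21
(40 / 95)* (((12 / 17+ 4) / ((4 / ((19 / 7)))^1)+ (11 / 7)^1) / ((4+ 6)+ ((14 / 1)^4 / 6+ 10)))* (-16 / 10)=-3888 / 7779455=-0.00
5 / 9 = 0.56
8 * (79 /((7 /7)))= 632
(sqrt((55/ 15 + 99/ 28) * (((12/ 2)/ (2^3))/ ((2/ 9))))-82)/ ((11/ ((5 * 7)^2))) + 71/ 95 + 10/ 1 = -8572.01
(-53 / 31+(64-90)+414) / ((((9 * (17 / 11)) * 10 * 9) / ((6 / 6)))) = 26345 / 85374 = 0.31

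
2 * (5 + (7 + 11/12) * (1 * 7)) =725/6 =120.83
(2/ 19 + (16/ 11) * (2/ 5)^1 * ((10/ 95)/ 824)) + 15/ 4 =1659877/ 430540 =3.86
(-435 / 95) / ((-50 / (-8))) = -348 / 475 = -0.73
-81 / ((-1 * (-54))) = -3 / 2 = -1.50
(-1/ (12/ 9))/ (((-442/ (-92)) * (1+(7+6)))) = -0.01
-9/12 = -3/4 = -0.75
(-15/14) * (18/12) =-1.61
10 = 10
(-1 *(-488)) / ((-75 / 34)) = -16592 / 75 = -221.23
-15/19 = -0.79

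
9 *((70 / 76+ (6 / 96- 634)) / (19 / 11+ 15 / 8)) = -19051263 / 12046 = -1581.54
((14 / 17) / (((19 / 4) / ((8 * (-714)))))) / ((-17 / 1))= 18816 / 323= 58.25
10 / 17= 0.59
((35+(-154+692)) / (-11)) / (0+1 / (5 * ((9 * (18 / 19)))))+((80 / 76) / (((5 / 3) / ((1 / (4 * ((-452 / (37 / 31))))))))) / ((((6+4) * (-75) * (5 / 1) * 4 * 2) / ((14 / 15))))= -487754216997151 / 219638100000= -2220.72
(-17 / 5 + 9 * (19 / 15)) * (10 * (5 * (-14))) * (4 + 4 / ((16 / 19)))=-49000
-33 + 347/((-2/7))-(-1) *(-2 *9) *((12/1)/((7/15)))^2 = -1288655/98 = -13149.54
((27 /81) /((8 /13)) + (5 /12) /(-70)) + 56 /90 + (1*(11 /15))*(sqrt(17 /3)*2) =1459 /1260 + 22*sqrt(51) /45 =4.65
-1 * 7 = -7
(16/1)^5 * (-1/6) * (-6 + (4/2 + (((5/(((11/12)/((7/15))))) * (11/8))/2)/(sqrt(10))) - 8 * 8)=35651584/3 - 458752 * sqrt(10)/15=11787147.92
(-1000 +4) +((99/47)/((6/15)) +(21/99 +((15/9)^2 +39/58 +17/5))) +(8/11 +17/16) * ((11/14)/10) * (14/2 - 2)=-42444427079/43179840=-982.97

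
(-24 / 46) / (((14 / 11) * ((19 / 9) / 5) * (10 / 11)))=-3267 / 3059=-1.07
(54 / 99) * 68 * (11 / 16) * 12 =306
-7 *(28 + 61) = -623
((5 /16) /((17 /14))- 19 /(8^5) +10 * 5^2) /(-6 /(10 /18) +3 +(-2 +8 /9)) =-6273316665 /223379456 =-28.08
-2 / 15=-0.13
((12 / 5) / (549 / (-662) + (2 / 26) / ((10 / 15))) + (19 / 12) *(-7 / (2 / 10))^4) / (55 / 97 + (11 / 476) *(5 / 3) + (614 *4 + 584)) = 105315874391413 / 134775204800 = 781.42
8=8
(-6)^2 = 36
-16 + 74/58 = -427/29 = -14.72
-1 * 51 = -51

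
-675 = -675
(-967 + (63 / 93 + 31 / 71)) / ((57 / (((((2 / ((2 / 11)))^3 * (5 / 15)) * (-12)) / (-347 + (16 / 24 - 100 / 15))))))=-11318371460 / 44286321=-255.57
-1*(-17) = 17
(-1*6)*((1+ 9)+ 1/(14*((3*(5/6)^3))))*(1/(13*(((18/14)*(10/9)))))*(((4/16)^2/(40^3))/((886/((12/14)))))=-39537/12900160000000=-0.00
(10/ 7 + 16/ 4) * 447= 2426.57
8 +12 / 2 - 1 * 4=10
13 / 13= 1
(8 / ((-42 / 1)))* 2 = -8 / 21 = -0.38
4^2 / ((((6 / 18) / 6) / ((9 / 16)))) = 162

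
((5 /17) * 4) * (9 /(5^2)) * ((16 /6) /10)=48 /425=0.11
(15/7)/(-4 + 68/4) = 15/91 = 0.16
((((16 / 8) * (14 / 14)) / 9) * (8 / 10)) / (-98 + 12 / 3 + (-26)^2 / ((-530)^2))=-112360 / 59408829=-0.00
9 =9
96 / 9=32 / 3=10.67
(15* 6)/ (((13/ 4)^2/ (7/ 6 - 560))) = -804720/ 169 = -4761.66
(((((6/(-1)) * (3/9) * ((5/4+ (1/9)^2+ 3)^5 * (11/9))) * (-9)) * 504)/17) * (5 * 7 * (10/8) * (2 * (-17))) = -67685737722672890975/49589822592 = -1364911874.75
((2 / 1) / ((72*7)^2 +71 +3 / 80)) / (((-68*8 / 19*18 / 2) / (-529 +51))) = 45410 / 3110025339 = 0.00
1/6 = 0.17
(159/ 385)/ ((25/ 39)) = 6201/ 9625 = 0.64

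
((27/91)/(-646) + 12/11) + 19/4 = 7553407/1293292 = 5.84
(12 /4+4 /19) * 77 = 4697 /19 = 247.21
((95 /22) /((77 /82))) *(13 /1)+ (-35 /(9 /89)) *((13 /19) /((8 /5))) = -102227645 /1158696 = -88.23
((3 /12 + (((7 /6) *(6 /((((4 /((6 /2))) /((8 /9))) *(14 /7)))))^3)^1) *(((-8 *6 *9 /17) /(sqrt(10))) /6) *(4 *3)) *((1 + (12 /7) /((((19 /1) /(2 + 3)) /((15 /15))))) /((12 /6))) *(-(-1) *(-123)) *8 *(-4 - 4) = -4250990208 *sqrt(10) /11305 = -1189103.17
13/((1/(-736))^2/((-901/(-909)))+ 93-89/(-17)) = 6344885248/47945513869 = 0.13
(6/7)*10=60/7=8.57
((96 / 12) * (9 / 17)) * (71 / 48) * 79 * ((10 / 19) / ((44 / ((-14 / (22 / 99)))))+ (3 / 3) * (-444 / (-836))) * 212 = -82940283 / 3553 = -23343.73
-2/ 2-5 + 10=4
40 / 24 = 5 / 3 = 1.67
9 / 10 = 0.90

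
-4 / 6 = -2 / 3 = -0.67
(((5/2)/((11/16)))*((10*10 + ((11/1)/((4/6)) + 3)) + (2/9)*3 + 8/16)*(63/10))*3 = 91224/11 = 8293.09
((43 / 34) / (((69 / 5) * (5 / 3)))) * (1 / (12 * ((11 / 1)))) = 43 / 103224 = 0.00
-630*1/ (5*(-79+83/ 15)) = 945/ 551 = 1.72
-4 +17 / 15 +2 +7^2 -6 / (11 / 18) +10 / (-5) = 5992 / 165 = 36.32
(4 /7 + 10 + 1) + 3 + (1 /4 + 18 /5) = 2579 /140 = 18.42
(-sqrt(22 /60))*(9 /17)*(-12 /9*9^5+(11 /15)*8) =590446*sqrt(330) /425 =25237.61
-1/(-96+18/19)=19/1806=0.01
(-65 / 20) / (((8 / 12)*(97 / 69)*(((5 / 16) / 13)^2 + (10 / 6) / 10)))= -43658784 / 2105579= -20.73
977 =977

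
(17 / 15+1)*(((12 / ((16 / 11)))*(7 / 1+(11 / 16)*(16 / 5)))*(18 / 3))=24288 / 25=971.52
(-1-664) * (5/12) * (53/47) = -176225/564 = -312.46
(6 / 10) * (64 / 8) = 24 / 5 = 4.80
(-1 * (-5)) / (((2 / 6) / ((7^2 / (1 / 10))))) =7350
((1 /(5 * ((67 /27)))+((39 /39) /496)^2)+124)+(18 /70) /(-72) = 14316194293 /115381504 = 124.08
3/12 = 1/4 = 0.25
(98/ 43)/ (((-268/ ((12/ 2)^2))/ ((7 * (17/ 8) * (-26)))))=682227/ 5762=118.40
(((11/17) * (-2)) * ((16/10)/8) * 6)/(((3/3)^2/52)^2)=-356928/85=-4199.15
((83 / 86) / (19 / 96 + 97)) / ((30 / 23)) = 15272 / 2006165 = 0.01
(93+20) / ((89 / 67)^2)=507257 / 7921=64.04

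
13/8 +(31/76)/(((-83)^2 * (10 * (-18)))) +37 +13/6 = 3844268639/94241520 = 40.79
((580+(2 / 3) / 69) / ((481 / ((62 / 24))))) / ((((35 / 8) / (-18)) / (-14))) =29775376 / 165945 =179.43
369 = 369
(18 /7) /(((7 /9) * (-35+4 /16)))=-648 /6811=-0.10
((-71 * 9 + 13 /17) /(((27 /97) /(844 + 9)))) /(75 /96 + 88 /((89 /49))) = -2556763092800 /64355931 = -39728.48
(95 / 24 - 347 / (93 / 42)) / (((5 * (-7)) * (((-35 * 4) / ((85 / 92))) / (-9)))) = 0.26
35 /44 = 0.80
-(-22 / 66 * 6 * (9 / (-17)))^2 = -324 / 289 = -1.12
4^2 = 16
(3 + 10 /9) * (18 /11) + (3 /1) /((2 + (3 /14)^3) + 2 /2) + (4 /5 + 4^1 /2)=1593492 /151415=10.52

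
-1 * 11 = -11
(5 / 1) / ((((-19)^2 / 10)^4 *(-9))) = -50000 / 152852067369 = -0.00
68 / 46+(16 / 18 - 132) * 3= -391.86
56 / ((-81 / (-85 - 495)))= 32480 / 81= 400.99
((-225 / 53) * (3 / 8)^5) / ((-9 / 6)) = 18225 / 868352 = 0.02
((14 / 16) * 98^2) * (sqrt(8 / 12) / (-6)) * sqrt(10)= -16807 * sqrt(15) / 18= -3616.29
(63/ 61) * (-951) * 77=-4613301/ 61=-75627.89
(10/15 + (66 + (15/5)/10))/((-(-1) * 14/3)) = 287/20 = 14.35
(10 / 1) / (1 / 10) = 100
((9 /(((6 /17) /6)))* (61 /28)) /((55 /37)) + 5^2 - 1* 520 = -416979 /1540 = -270.77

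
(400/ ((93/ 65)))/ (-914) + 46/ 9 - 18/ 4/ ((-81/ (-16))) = 499346/ 127503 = 3.92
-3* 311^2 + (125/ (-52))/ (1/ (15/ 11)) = -165975111/ 572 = -290166.28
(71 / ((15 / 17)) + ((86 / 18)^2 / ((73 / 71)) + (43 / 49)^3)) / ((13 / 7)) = 359461457863 / 6459686415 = 55.65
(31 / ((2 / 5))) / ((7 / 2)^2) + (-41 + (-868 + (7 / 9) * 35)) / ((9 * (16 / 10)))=-217930 / 3969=-54.91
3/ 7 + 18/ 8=75/ 28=2.68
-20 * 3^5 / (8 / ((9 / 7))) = -10935 / 14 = -781.07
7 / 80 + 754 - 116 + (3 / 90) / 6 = 459427 / 720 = 638.09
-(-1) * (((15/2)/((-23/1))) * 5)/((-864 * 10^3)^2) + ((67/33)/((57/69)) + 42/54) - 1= 213918105599791/95690833920000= 2.24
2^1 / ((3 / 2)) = 4 / 3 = 1.33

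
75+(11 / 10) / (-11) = 749 / 10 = 74.90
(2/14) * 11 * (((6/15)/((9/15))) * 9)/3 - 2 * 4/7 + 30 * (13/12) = 69/2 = 34.50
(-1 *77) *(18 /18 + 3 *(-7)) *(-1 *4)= -6160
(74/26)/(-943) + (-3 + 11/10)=-1.90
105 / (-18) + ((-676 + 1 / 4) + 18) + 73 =-7087 / 12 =-590.58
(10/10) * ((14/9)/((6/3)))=7/9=0.78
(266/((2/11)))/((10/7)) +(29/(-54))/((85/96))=313189/306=1023.49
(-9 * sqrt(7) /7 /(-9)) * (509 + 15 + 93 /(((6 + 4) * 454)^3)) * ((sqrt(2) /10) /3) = 49034171936093 * sqrt(14) /19651099440000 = 9.34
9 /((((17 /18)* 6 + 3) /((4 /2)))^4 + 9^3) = 729 /87610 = 0.01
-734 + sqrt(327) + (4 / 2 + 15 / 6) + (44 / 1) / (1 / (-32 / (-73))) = -103691 / 146 + sqrt(327) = -692.13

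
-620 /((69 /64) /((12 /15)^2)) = -126976 /345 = -368.05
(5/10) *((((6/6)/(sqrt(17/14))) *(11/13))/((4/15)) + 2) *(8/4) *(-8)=-330 *sqrt(238)/221 - 16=-39.04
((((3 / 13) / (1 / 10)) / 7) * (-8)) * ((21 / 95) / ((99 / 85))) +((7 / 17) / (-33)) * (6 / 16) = -186689 / 369512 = -0.51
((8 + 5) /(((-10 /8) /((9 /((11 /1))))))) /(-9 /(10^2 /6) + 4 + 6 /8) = -9360 /4631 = -2.02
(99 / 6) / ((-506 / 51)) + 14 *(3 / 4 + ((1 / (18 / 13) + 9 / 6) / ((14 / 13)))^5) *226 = 1574915230275787 / 13043451708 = 120743.75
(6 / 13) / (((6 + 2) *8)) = 3 / 416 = 0.01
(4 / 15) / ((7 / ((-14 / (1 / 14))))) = -7.47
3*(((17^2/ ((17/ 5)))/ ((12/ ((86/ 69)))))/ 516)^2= 7225/ 8227008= 0.00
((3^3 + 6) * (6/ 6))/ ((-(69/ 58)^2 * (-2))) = 18502/ 1587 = 11.66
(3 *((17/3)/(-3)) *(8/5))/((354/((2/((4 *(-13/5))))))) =34/6903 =0.00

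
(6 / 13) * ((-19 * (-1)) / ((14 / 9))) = 513 / 91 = 5.64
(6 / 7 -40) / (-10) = 137 / 35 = 3.91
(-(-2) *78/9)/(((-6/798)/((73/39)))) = -38836/9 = -4315.11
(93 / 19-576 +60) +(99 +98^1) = -5968 / 19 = -314.11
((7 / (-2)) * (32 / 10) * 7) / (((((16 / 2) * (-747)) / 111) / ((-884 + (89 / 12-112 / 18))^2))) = 1831187945293 / 1613520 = 1134902.54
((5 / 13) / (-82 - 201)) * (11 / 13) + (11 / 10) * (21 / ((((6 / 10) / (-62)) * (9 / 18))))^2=990935265265 / 47827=20719160.00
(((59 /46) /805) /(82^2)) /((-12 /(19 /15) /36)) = -1121 /1244948600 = -0.00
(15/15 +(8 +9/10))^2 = 9801/100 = 98.01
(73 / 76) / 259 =73 / 19684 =0.00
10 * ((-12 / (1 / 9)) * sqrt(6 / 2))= -1080 * sqrt(3)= -1870.61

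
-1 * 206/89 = -2.31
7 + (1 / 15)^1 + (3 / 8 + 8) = 1853 / 120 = 15.44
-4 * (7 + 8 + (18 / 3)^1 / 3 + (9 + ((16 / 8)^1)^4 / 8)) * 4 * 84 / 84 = -448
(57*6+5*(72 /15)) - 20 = 346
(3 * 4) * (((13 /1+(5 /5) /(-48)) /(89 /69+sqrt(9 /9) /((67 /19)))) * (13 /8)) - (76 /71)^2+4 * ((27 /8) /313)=58671735749045 /367269031744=159.75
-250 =-250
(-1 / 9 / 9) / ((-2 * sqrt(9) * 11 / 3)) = 1 / 1782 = 0.00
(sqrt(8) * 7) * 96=1344 * sqrt(2)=1900.70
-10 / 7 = -1.43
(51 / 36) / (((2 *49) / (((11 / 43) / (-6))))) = -187 / 303408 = -0.00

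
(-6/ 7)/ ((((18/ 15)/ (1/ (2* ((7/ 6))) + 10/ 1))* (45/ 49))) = -73/ 9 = -8.11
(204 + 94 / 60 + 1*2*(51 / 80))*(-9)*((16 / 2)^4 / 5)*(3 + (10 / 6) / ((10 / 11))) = -184271104 / 25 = -7370844.16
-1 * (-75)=75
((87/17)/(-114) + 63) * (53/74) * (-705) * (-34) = 1519597185/1406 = 1080794.58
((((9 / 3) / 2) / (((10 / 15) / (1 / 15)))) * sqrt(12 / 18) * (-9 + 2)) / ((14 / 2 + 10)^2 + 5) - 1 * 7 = -7.00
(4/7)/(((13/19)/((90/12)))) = 570/91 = 6.26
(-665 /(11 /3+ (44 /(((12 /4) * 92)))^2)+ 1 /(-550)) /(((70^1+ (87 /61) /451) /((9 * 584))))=-520239438250272 /38468993575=-13523.60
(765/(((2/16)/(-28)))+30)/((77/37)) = -6339210/77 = -82327.40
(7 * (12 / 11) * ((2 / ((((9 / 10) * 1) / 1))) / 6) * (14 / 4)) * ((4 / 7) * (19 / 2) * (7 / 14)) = 2660 / 99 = 26.87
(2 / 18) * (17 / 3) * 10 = 170 / 27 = 6.30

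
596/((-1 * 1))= -596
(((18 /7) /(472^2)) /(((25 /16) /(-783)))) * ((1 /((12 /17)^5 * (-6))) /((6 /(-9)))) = -41175853 /4990361600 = -0.01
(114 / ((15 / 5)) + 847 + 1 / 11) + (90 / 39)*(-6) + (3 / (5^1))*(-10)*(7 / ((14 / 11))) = 119869 / 143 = 838.24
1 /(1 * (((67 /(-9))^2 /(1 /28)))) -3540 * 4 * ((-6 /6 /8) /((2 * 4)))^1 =6952359 /31423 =221.25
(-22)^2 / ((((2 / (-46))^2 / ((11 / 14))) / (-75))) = -105614850 / 7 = -15087835.71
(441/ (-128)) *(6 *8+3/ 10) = -213003/ 1280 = -166.41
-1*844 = -844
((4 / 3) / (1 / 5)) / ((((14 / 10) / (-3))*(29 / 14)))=-200 / 29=-6.90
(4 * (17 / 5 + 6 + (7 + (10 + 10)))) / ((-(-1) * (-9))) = -728 / 45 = -16.18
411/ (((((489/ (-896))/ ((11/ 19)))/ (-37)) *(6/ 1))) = 24980032/ 9291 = 2688.63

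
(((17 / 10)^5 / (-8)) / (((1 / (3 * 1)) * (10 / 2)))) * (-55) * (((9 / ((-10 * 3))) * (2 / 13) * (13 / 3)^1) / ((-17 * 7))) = 2756193 / 28000000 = 0.10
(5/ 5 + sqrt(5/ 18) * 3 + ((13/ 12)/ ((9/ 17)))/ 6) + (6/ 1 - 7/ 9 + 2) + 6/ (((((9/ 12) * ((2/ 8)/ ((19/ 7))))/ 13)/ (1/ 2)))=sqrt(10)/ 2 + 2599739/ 4536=574.72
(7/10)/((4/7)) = 49/40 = 1.22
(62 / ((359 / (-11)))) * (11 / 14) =-3751 / 2513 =-1.49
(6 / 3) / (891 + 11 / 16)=32 / 14267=0.00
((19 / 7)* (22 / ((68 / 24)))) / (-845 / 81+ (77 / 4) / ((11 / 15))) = 812592 / 609875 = 1.33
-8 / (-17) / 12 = 2 / 51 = 0.04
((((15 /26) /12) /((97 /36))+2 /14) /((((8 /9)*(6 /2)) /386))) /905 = 1642623 /63907480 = 0.03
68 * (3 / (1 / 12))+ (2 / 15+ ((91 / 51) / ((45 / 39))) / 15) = 28093513 / 11475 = 2448.24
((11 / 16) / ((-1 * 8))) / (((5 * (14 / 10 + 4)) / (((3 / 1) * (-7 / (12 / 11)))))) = 847 / 13824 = 0.06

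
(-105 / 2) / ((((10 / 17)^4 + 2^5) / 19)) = -55541465 / 1788448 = -31.06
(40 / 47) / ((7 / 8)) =320 / 329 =0.97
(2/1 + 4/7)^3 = 5832/343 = 17.00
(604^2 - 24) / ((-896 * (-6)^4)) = -45599 / 145152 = -0.31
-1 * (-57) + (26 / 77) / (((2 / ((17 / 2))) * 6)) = 52889 / 924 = 57.24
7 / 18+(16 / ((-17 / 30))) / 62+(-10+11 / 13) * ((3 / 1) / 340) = -181633 / 1233180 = -0.15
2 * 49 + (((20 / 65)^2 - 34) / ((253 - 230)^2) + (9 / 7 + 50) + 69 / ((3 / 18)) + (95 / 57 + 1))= 1062410555 / 1877421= 565.89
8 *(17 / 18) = 68 / 9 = 7.56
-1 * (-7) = 7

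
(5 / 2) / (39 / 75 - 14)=-125 / 674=-0.19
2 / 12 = 1 / 6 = 0.17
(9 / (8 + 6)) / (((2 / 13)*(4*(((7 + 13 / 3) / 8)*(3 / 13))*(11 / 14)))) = 1521 / 374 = 4.07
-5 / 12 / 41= -5 / 492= -0.01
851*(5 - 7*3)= -13616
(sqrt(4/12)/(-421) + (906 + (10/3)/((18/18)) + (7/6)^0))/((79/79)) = 2731/3 - sqrt(3)/1263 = 910.33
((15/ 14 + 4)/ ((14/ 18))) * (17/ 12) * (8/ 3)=1207/ 49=24.63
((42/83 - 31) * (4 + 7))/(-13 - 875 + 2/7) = 194887/515762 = 0.38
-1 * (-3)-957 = -954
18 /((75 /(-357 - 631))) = -5928 /25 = -237.12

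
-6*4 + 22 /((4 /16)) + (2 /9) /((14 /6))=1346 /21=64.10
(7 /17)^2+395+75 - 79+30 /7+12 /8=1606081 /4046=396.96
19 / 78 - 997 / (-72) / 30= 19801 / 28080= 0.71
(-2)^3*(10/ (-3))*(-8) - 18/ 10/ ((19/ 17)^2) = -1163003/ 5415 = -214.77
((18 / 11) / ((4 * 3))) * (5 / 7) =15 / 154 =0.10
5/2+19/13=103/26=3.96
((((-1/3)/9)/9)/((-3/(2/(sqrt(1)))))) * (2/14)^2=2/35721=0.00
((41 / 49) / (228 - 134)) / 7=41 / 32242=0.00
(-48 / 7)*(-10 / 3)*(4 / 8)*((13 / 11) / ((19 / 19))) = 13.51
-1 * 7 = -7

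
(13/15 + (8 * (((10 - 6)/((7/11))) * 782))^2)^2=1291755099653999439089929/540225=2391142763948353813.86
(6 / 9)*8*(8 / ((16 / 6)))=16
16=16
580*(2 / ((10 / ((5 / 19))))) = 580 / 19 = 30.53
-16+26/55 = -15.53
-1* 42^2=-1764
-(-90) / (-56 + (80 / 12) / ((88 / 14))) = -2970 / 1813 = -1.64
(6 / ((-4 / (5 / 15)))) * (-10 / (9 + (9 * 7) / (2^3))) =8 / 27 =0.30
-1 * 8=-8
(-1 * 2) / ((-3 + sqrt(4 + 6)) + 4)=2 / 9 -2 * sqrt(10) / 9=-0.48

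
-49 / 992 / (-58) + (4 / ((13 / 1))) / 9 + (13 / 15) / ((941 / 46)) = 2451655877 / 31672704960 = 0.08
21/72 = 7/24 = 0.29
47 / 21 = 2.24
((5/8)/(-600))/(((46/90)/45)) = -135/1472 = -0.09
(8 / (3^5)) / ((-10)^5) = -1 / 3037500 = -0.00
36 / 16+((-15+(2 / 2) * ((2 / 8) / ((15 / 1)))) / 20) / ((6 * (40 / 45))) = 13501 / 6400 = 2.11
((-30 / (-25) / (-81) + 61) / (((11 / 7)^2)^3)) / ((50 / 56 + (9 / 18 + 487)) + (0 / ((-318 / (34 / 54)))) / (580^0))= 27120918076 / 3270523051125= 0.01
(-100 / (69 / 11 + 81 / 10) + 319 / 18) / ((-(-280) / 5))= 102113 / 531216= 0.19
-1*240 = -240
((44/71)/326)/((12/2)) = 11/34719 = 0.00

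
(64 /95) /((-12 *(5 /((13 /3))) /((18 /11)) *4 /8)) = -832 /5225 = -0.16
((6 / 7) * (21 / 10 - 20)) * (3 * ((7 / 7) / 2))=-1611 / 70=-23.01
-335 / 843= -0.40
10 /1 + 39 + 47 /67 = 3330 /67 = 49.70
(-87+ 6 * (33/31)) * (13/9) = -10829/93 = -116.44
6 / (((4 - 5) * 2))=-3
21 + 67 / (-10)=143 / 10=14.30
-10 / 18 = -5 / 9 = -0.56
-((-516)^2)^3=-18875488922505216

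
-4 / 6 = -0.67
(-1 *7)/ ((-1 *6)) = 7/ 6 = 1.17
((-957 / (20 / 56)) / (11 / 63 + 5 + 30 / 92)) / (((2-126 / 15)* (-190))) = -9706851 / 24230320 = -0.40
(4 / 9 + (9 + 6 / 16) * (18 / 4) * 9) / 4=54739 / 576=95.03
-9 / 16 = -0.56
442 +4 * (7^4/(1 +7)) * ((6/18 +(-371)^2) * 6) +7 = 991430973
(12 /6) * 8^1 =16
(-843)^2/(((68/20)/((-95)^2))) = 32068036125/17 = 1886355066.18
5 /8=0.62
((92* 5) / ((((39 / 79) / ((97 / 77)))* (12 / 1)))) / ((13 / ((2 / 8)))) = 881245 / 468468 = 1.88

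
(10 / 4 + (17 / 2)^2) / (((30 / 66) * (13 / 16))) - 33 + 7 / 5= 854 / 5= 170.80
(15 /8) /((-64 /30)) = -225 /256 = -0.88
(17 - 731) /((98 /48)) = -2448 /7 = -349.71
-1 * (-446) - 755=-309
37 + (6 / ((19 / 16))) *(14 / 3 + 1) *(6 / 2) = 2335 / 19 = 122.89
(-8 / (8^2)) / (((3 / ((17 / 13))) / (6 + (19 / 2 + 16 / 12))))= -1717 / 1872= -0.92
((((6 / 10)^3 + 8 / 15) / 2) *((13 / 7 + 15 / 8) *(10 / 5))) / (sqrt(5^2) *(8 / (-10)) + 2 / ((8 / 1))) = -58729 / 78750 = -0.75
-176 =-176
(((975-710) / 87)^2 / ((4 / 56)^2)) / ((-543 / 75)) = -344102500 / 1369989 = -251.17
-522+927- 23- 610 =-228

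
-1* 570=-570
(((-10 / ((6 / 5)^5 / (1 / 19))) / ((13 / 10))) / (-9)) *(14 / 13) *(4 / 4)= 546875 / 28089828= 0.02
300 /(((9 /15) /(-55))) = -27500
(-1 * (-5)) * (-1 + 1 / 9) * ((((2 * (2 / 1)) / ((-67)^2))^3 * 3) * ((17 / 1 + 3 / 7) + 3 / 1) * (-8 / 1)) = 0.00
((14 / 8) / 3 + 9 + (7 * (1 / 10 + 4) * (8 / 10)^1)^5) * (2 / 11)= 747724068406363 / 644531250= 1160105.22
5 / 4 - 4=-11 / 4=-2.75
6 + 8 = 14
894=894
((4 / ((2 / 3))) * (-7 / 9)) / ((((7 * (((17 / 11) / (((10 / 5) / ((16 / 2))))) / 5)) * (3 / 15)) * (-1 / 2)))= 275 / 51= 5.39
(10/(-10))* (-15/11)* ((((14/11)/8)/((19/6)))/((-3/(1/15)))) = -7/4598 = -0.00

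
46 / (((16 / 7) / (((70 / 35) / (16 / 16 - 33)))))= -161 / 128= -1.26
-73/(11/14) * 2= -2044/11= -185.82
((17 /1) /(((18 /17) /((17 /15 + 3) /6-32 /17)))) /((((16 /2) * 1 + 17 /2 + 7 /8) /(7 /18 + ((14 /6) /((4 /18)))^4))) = -5433545117 /405324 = -13405.44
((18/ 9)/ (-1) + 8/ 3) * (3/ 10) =1/ 5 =0.20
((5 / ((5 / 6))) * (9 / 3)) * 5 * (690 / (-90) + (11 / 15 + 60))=4776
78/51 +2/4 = 69/34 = 2.03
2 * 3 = 6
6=6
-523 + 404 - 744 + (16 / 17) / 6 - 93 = -48748 / 51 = -955.84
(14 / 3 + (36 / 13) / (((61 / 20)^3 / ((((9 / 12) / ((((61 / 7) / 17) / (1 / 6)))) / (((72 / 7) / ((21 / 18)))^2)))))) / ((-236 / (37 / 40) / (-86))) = 866050375280797 / 550528360836480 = 1.57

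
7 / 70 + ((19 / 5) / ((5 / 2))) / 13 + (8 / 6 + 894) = 1746323 / 1950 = 895.55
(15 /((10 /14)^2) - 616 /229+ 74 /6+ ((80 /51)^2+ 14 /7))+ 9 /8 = 1063292329 /23825160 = 44.63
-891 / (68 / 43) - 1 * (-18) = -37089 / 68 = -545.43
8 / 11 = 0.73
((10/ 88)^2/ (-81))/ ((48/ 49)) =-1225/ 7527168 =-0.00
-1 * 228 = -228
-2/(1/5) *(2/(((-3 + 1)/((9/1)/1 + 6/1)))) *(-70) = -10500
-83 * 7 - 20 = -601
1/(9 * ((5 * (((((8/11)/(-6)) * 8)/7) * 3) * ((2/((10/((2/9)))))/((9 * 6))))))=-2079/32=-64.97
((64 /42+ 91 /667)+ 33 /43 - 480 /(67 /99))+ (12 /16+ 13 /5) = -567763798571 /807083340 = -703.48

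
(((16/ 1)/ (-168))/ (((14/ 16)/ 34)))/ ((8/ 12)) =-272/ 49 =-5.55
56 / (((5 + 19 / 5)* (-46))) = -35 / 253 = -0.14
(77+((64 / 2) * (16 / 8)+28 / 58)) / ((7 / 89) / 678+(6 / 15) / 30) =2063193550 / 196127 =10519.68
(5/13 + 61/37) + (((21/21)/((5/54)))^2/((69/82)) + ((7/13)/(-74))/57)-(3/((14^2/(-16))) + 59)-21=94077576139/1544947950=60.89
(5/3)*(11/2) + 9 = 109/6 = 18.17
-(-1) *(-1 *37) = -37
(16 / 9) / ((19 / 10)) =160 / 171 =0.94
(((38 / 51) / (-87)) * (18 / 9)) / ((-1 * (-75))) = -76 / 332775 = -0.00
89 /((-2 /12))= -534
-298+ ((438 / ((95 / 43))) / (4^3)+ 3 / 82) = -36752063 / 124640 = -294.87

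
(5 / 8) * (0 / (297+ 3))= 0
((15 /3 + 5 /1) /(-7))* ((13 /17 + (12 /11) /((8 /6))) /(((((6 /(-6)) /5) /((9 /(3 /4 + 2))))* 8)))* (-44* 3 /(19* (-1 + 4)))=-266400 /24871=-10.71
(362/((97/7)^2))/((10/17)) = 150773/47045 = 3.20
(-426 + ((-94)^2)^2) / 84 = 39037235 / 42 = 929457.98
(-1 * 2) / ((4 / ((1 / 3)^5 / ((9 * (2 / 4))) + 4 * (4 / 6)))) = -2917 / 2187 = -1.33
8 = 8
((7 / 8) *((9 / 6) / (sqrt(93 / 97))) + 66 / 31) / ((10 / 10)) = 7 *sqrt(9021) / 496 + 66 / 31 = 3.47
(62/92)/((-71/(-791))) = 24521/3266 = 7.51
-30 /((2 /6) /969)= -87210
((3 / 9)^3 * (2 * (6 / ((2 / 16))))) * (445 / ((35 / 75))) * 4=284800 / 21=13561.90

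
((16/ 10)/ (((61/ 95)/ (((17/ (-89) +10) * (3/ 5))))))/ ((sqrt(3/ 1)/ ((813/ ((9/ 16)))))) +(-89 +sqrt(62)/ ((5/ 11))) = -89 +11 * sqrt(62)/ 5 +191789952 * sqrt(3)/ 27145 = 12165.93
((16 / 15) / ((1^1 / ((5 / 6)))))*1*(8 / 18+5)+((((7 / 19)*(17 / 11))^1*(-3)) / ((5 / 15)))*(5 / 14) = 101891 / 33858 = 3.01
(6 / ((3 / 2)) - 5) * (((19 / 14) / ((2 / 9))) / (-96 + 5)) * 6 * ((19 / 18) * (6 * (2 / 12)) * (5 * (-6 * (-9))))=146205 / 1274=114.76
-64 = -64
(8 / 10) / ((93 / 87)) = 116 / 155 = 0.75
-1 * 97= -97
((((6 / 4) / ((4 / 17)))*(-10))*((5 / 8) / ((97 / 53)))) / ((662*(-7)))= 67575 / 14383936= 0.00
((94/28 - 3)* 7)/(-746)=-5/1492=-0.00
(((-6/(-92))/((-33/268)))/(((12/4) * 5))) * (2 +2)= -536/3795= -0.14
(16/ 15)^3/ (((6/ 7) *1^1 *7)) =2048/ 10125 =0.20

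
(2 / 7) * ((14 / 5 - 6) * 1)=-32 / 35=-0.91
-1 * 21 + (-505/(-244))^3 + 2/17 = -2967618695/246955328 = -12.02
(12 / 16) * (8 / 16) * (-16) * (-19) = 114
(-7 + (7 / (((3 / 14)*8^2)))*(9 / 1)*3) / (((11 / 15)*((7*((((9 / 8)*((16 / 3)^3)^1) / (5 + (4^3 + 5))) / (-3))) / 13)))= -2012985 / 90112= -22.34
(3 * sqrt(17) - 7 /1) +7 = 3 * sqrt(17) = 12.37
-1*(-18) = 18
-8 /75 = -0.11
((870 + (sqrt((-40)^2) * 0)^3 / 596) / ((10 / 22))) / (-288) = -319 / 48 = -6.65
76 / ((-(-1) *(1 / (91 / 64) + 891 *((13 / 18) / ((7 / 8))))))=1729 / 16747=0.10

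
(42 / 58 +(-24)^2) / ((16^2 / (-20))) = -83625 / 1856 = -45.06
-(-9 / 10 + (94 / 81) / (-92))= 8501 / 9315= 0.91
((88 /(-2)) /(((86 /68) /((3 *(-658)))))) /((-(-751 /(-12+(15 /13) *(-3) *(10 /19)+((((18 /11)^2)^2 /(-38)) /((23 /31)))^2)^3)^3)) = -16221170049292823682669345747663383514609890300867838849950539233698927940503569033859831046158600005117984970798784241099462704830897942428223889408 /5667936147822238036948672410943900182046630033100989780555656028632689619153456771243305091005852419050234844916132838529324102444717119670091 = -2861918.28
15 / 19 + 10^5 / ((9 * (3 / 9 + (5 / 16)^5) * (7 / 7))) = 33038.74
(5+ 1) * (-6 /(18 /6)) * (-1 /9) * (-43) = -172 /3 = -57.33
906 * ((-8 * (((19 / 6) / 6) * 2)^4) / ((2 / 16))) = -157427768 / 2187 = -71983.43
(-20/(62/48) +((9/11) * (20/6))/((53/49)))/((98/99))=-1054215/80507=-13.09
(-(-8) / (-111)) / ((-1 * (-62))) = -4 / 3441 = -0.00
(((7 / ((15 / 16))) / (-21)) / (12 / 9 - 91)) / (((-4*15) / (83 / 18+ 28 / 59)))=-10802 / 32138775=-0.00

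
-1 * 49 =-49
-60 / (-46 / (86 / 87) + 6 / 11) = 9460 / 7251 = 1.30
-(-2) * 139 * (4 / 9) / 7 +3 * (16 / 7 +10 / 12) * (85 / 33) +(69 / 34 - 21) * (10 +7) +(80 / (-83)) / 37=-85363294 / 304029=-280.77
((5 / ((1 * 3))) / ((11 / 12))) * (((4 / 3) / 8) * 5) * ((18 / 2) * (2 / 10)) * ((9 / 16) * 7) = 945 / 88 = 10.74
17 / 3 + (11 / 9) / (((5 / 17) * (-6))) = 1343 / 270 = 4.97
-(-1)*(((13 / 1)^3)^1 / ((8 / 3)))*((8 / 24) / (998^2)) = 2197 / 7968032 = 0.00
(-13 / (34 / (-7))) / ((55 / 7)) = 0.34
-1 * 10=-10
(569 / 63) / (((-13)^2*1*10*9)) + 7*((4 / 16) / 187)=3566611 / 358378020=0.01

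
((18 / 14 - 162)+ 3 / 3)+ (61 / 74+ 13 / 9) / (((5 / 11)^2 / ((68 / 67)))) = -580078672 / 3904425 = -148.57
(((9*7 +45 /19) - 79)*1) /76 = -259 /1444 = -0.18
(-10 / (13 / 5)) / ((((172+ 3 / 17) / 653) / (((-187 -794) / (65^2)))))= 21780162 / 6430619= 3.39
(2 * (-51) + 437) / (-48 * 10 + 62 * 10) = 67 / 28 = 2.39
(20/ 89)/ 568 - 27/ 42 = -28418/ 44233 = -0.64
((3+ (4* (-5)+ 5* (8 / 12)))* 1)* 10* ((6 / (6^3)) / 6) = -205 / 324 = -0.63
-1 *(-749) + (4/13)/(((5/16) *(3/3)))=48749/65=749.98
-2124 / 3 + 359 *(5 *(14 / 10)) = 1805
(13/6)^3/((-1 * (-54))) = 2197/11664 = 0.19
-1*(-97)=97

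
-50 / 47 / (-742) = 25 / 17437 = 0.00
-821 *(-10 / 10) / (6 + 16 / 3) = 2463 / 34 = 72.44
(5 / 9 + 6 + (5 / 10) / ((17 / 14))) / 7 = 1066 / 1071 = 1.00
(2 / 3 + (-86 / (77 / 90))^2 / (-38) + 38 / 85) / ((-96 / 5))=1901556529 / 137884824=13.79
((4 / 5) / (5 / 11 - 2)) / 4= -11 / 85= -0.13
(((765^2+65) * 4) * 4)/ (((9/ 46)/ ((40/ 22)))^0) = 9364640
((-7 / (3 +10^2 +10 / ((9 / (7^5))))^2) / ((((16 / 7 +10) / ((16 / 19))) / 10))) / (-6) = 52920 / 23333508569353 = 0.00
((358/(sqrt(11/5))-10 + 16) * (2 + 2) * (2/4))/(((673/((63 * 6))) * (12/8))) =3024/673 + 180432 * sqrt(55)/7403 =185.25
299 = 299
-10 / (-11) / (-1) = -10 / 11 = -0.91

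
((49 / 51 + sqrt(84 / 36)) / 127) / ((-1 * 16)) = -sqrt(21) / 6096 - 49 / 103632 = -0.00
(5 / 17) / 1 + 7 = 124 / 17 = 7.29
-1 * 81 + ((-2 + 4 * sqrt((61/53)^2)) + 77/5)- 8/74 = -63.10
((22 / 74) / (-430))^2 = 121 / 253128100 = 0.00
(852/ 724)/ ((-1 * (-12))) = 71/ 724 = 0.10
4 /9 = 0.44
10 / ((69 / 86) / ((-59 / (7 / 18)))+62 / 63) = 10.22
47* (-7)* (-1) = 329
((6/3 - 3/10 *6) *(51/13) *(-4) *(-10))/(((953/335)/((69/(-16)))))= -1178865/24778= -47.58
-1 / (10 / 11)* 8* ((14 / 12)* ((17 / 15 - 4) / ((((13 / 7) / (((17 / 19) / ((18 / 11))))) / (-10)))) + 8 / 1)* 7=-109974634 / 100035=-1099.36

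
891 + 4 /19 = 16933 /19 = 891.21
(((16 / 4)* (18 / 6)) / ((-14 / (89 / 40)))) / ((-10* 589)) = 267 / 824600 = 0.00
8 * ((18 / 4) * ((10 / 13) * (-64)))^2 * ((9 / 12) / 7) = 49766400 / 1183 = 42067.96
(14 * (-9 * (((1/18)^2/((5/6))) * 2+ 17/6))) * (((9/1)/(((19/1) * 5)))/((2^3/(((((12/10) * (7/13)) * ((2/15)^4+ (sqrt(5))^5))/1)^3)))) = -199765.86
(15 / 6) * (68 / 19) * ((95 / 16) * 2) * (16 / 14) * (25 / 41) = 74.04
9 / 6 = 3 / 2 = 1.50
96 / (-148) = -24 / 37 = -0.65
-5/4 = -1.25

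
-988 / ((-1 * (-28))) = -247 / 7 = -35.29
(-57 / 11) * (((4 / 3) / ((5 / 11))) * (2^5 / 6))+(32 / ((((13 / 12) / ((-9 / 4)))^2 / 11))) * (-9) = -34847584 / 2535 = -13746.58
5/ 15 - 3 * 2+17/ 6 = -17/ 6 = -2.83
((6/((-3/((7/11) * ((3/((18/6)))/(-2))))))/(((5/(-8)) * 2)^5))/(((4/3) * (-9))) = 1792/103125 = 0.02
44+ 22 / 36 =803 / 18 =44.61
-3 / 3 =-1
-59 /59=-1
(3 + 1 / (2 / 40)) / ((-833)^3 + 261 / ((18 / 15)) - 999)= -46 / 1156020637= -0.00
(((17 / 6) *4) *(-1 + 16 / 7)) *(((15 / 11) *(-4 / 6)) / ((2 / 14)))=-92.73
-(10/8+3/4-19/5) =9/5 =1.80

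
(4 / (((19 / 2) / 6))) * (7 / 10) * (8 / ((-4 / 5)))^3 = -33600 / 19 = -1768.42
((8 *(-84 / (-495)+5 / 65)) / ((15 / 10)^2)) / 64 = 529 / 38610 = 0.01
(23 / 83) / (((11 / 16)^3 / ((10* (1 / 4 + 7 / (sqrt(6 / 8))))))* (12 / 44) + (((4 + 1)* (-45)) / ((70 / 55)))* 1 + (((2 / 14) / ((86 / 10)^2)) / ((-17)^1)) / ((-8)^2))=-64670042241696149198510080 / 41257286059626871617114407759 - 231787595258570588160* sqrt(3) / 41257286059626871617114407759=-0.00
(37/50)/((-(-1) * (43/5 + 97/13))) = 481/10440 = 0.05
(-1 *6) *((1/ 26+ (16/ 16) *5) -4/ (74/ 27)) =-10329/ 481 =-21.47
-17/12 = -1.42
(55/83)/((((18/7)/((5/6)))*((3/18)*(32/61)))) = 117425/47808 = 2.46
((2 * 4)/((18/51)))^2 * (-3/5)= -4624/15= -308.27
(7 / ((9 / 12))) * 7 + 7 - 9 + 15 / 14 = 2705 / 42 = 64.40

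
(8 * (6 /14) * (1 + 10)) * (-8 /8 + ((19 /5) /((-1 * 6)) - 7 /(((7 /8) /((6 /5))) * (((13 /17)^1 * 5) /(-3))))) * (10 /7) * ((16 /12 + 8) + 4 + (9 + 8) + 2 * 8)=140704696 /9555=14725.77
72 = 72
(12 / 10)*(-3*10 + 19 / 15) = -862 / 25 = -34.48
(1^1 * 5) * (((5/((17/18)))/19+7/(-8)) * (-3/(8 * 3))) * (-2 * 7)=-53935/10336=-5.22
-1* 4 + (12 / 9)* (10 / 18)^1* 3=-16 / 9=-1.78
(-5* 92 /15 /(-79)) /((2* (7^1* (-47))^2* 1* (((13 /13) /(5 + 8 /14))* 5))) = 598 /299286365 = 0.00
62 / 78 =31 / 39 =0.79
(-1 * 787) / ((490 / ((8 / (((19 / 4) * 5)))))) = -12592 / 23275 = -0.54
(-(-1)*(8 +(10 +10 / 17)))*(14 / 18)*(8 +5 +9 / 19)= 566272 / 2907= 194.80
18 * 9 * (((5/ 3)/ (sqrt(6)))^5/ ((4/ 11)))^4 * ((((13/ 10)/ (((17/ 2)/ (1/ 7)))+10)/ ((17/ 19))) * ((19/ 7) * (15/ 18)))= 106.18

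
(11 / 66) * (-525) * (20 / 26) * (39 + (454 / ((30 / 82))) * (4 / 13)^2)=-69420575 / 6591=-10532.63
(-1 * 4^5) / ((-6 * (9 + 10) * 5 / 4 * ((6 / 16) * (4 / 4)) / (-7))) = -114688 / 855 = -134.14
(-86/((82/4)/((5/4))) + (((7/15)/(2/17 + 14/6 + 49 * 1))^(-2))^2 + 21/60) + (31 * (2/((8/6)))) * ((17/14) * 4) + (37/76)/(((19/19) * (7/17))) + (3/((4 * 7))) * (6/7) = 230820007627795769489/1562159244590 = 147757028.25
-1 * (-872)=872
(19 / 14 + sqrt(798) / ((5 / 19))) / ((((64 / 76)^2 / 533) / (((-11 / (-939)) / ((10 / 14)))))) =40214317 / 2403840 + 281500219 * sqrt(798) / 6009600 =1339.96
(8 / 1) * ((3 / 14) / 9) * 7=4 / 3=1.33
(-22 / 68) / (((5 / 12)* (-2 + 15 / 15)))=66 / 85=0.78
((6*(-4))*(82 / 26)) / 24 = -41 / 13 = -3.15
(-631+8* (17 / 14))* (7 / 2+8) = -100027 / 14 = -7144.79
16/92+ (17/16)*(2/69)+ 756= 417425/552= 756.20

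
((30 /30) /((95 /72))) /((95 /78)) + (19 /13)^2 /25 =43177 /61009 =0.71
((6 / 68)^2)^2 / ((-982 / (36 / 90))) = -81 / 3280704880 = -0.00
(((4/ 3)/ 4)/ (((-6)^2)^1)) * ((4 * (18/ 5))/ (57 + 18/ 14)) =7/ 3060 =0.00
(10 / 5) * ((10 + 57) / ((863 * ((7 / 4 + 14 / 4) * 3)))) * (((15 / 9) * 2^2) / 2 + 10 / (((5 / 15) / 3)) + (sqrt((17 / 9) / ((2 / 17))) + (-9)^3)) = -1022152 / 163107 + 4556 * sqrt(2) / 163107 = -6.23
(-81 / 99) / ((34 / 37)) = -333 / 374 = -0.89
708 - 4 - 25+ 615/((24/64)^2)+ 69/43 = 651958/129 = 5053.94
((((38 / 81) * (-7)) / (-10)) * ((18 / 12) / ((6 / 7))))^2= 866761 / 2624400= 0.33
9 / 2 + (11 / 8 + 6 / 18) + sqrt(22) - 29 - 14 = -883 / 24 + sqrt(22) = -32.10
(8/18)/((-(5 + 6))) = -4/99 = -0.04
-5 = -5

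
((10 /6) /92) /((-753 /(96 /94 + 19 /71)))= -935 /30153132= -0.00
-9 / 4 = -2.25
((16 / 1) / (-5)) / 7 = -16 / 35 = -0.46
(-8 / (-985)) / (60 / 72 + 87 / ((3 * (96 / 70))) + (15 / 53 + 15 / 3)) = 20352 / 68314675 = 0.00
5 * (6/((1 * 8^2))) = 15/32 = 0.47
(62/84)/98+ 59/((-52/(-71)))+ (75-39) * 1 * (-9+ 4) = -1330139/13377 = -99.43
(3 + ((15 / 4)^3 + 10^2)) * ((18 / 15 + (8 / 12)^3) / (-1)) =-1006667 / 4320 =-233.02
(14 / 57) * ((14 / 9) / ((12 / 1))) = 49 / 1539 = 0.03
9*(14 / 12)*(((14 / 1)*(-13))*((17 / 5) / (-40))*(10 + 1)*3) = 1072071 / 200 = 5360.36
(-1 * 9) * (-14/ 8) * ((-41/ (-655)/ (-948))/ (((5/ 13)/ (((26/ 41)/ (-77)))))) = 507/ 22767800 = 0.00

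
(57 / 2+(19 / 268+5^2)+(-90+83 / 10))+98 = 93627 / 1340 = 69.87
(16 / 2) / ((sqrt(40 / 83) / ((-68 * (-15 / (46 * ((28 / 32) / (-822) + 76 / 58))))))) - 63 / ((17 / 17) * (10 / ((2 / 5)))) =-63 / 25 + 38903616 * sqrt(830) / 5742755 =192.65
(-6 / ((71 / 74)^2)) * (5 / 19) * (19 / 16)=-20535 / 10082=-2.04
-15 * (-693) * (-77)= -800415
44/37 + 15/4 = 731/148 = 4.94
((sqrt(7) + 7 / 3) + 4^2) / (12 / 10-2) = -275 / 12-5* sqrt(7) / 4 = -26.22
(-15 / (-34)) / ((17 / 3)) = 45 / 578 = 0.08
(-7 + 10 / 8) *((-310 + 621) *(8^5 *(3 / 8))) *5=-109870080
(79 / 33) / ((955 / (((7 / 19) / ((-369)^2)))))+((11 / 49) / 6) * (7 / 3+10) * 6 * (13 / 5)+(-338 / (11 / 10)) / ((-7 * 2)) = 116441820745216 / 3995027054865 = 29.15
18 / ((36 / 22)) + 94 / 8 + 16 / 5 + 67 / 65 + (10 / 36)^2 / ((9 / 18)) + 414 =1858061 / 4212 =441.14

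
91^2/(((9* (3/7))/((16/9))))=927472/243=3816.76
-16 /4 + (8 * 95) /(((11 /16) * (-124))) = -4404 /341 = -12.91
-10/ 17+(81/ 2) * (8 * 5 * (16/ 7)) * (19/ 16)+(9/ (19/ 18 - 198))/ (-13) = 24111230428/ 5484115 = 4396.56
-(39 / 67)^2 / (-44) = 1521 / 197516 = 0.01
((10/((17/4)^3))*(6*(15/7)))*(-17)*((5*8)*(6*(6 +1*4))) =-138240000/2023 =-68334.16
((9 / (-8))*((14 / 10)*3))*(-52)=2457 / 10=245.70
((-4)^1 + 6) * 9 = 18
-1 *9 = -9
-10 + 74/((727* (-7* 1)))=-50964/5089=-10.01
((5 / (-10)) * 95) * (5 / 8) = -29.69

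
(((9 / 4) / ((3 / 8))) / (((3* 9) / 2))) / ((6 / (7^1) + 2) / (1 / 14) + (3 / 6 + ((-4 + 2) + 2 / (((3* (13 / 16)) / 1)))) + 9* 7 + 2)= 104 / 24411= 0.00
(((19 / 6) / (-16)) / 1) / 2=-19 / 192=-0.10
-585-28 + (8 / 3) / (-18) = -16555 / 27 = -613.15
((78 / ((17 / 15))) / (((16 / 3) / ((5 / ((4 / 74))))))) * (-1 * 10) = -1623375 / 136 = -11936.58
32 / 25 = 1.28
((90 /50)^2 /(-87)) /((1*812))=-27 /588700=-0.00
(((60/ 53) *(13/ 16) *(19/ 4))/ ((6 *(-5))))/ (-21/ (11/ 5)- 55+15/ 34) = 0.00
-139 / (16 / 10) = -695 / 8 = -86.88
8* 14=112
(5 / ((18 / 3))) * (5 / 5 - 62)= -305 / 6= -50.83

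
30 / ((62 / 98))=1470 / 31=47.42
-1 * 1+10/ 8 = 1/ 4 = 0.25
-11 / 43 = -0.26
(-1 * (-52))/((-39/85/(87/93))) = -9860/93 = -106.02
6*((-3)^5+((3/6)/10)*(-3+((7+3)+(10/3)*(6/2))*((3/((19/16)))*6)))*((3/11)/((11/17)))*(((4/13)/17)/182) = -779733/13598585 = -0.06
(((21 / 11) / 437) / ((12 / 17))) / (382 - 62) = 119 / 6152960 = 0.00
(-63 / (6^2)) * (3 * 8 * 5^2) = -1050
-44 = -44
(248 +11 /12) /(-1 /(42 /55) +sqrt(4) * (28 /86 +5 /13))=11688131 /5206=2245.13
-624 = -624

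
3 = 3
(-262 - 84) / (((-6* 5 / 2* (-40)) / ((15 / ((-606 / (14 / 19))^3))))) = 59339 / 3816090661860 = 0.00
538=538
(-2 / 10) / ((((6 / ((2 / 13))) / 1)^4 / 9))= -1 / 1285245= -0.00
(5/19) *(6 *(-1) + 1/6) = -175/114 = -1.54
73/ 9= 8.11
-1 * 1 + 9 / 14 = -0.36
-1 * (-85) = 85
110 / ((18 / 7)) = 385 / 9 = 42.78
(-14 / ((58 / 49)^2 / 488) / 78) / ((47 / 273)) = -363.12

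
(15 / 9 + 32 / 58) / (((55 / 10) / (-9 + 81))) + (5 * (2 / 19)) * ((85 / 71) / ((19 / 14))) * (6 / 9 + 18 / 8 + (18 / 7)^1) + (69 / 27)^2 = 25245851210 / 662279409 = 38.12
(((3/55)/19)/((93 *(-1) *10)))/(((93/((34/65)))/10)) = -0.00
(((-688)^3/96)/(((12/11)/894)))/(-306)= 4169983136/459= 9084930.58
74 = 74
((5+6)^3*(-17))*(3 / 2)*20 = -678810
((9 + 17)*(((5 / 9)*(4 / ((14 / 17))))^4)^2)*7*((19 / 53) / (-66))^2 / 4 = 409215370882662500000 / 108444111427732429503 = 3.77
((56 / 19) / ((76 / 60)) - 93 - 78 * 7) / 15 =-76613 / 1805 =-42.44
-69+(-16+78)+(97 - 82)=8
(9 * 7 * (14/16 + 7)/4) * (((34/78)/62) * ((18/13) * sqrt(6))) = 2.96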